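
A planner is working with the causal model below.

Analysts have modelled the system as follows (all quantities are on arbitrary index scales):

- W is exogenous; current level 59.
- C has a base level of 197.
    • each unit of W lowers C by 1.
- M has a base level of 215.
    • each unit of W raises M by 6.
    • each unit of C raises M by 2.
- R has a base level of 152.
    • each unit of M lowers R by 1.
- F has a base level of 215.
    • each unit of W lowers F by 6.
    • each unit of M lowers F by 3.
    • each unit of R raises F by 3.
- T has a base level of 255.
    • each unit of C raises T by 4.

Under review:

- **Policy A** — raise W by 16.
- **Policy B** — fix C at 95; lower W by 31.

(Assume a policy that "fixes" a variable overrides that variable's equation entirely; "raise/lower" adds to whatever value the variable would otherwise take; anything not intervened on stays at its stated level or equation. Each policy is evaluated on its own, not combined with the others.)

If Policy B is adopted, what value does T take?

Policy B (C := 95, W − 31):
  W = 59 − 31 = 28
  C = 95
  T = 255 + 4·95 = 635

635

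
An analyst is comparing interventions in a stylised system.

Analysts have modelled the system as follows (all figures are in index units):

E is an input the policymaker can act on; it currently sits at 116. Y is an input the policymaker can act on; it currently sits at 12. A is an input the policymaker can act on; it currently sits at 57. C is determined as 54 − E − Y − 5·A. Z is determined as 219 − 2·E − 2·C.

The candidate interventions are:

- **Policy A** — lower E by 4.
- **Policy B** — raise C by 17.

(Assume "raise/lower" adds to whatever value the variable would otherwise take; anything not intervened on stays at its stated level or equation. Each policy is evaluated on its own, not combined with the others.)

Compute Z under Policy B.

Policy B (C + 17):
  E = 116
  Y = 12
  A = 57
  C = 54 − 116 − 12 − 5·57 (+17 from intervention) = -342
  Z = 219 − 2·116 − 2·(-342) = 671

671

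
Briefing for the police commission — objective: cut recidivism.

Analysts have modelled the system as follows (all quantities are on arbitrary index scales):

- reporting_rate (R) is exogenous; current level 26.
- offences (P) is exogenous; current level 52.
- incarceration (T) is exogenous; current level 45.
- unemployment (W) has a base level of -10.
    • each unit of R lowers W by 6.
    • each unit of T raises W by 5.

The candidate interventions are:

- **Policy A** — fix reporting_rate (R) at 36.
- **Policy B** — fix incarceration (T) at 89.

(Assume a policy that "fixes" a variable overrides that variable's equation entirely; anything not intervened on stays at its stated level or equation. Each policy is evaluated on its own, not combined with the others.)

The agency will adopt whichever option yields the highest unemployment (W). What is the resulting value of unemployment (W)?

Policy A (R := 36):
  R = 36
  T = 45
  W = -10 − 6·36 + 5·45 = -1
Policy B (T := 89):
  R = 26
  T = 89
  W = -10 − 6·26 + 5·89 = 279
Comparing — Policy A: W=-1, Policy B: W=279. Highest is 279 (Policy B).

279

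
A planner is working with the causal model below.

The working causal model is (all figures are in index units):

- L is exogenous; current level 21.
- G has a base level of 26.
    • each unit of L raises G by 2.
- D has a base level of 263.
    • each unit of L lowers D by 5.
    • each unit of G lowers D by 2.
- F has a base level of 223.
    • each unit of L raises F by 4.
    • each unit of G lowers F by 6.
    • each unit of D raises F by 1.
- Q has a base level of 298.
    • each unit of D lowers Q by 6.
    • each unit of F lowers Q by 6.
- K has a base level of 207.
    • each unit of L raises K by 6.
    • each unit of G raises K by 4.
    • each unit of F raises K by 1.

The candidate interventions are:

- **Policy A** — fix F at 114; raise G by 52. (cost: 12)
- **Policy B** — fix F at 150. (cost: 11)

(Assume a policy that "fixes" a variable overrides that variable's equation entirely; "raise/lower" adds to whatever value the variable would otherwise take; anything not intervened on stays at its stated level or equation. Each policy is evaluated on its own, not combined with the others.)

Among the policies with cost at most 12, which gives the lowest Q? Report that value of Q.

-734

Policy A (F := 114, G + 52):
  L = 21
  G = 26 + 2·21 (+52 from intervention) = 120
  D = 263 − 5·21 − 2·120 = -82
  F = 114
  Q = 298 − 6·(-82) − 6·114 = 106
Policy B (F := 150):
  L = 21
  G = 26 + 2·21 = 68
  D = 263 − 5·21 − 2·68 = 22
  F = 150
  Q = 298 − 6·22 − 6·150 = -734
Comparing — Policy A: Q=106, Policy B: Q=-734. Lowest is -734 (Policy B).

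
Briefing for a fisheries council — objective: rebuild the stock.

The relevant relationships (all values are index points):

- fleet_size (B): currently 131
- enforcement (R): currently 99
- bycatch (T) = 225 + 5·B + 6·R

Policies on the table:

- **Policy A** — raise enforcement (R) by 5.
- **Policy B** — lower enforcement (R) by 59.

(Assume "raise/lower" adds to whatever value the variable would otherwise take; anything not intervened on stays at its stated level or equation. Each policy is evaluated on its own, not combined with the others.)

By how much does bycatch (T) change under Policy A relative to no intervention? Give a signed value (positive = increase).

Baseline:
  B = 131
  R = 99
  T = 225 + 5·131 + 6·99 = 1474
Policy A (R + 5):
  B = 131
  R = 99 + 5 = 104
  T = 225 + 5·131 + 6·104 = 1504
Change in T: 1504 − 1474 = 30

30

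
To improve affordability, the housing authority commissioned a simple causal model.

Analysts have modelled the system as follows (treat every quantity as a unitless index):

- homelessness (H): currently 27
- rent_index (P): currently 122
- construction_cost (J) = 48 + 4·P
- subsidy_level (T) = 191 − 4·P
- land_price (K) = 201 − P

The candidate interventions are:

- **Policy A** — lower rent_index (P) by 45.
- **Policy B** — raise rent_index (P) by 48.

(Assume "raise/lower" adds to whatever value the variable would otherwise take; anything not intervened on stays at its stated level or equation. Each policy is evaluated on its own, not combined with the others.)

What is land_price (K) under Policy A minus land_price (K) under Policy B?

Policy A (P − 45):
  P = 122 − 45 = 77
  K = 201 − 77 = 124
Policy B (P + 48):
  P = 122 + 48 = 170
  K = 201 − 170 = 31
K: 124 − 31 = 93

93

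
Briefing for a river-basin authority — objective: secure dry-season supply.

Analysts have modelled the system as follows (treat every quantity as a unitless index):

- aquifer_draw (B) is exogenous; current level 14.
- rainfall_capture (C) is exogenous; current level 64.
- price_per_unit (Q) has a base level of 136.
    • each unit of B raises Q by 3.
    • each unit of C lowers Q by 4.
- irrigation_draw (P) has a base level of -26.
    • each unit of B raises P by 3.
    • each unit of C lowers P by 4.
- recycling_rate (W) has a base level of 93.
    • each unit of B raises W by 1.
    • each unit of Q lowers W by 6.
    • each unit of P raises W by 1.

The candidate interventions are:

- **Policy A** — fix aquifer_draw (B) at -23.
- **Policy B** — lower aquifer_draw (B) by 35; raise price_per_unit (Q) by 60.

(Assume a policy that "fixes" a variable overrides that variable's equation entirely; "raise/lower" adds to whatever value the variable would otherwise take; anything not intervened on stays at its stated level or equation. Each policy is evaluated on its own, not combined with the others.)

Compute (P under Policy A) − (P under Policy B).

-6

Policy A (B := -23):
  B = -23
  C = 64
  P = -26 + 3·(-23) − 4·64 = -351
Policy B (B − 35, Q + 60):
  B = 14 − 35 = -21
  C = 64
  P = -26 + 3·(-21) − 4·64 = -345
P: -351 − (-345) = -6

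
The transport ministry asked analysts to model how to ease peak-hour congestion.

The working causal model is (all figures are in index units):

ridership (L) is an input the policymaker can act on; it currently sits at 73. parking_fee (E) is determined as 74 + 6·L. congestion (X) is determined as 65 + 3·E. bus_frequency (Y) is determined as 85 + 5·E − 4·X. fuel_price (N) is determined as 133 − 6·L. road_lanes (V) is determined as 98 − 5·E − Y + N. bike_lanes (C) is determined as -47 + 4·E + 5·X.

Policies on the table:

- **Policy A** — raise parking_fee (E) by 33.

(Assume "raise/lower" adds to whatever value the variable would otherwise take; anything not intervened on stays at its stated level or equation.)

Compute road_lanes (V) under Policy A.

1058

Policy A (E + 33):
  L = 73
  E = 74 + 6·73 (+33 from intervention) = 545
  X = 65 + 3·545 = 1700
  Y = 85 + 5·545 − 4·1700 = -3990
  N = 133 − 6·73 = -305
  V = 98 − 5·545 − (-3990) + (-305) = 1058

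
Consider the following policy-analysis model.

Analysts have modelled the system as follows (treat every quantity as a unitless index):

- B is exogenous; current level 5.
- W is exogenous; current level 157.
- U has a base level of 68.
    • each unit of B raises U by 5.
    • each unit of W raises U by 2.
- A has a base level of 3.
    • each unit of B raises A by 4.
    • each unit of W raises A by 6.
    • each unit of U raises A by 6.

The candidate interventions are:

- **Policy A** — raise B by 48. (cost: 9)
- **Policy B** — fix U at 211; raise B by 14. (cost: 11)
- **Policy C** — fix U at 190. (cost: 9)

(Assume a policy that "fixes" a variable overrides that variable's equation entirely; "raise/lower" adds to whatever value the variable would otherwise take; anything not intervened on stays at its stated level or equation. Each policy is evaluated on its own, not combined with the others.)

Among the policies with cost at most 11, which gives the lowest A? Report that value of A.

Policy A (B + 48):
  B = 5 + 48 = 53
  W = 157
  U = 68 + 5·53 + 2·157 = 647
  A = 3 + 4·53 + 6·157 + 6·647 = 5039
Policy B (U := 211, B + 14):
  B = 5 + 14 = 19
  W = 157
  U = 211
  A = 3 + 4·19 + 6·157 + 6·211 = 2287
Policy C (U := 190):
  B = 5
  W = 157
  U = 190
  A = 3 + 4·5 + 6·157 + 6·190 = 2105
Comparing — Policy A: A=5039, Policy B: A=2287, Policy C: A=2105. Lowest is 2105 (Policy C).

2105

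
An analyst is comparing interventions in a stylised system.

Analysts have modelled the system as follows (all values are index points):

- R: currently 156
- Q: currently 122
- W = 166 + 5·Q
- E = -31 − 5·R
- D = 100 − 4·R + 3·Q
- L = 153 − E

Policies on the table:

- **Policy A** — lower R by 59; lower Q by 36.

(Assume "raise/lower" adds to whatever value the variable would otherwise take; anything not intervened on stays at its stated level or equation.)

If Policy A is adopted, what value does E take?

-516

Policy A (R − 59, Q − 36):
  R = 156 − 59 = 97
  E = -31 − 5·97 = -516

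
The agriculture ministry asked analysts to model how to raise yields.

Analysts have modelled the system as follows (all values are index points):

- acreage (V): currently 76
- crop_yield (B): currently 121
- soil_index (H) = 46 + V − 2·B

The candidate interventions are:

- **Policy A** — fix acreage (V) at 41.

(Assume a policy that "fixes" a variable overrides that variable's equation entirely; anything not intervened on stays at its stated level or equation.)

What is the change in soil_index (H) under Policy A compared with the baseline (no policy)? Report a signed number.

-35

Baseline:
  V = 76
  B = 121
  H = 46 + 76 − 2·121 = -120
Policy A (V := 41):
  V = 41
  B = 121
  H = 46 + 41 − 2·121 = -155
Change in H: -155 − (-120) = -35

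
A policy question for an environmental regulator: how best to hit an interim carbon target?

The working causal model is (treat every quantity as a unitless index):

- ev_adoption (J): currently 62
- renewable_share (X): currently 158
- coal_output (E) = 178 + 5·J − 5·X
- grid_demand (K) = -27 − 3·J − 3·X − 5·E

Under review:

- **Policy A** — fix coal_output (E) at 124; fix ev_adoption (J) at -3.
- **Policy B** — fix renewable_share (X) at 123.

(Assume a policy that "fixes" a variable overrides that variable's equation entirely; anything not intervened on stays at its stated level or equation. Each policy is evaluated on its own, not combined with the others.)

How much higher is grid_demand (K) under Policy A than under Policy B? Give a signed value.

Policy A (E := 124, J := -3):
  J = -3
  X = 158
  E = 124
  K = -27 − 3·(-3) − 3·158 − 5·124 = -1112
Policy B (X := 123):
  J = 62
  X = 123
  E = 178 + 5·62 − 5·123 = -127
  K = -27 − 3·62 − 3·123 − 5·(-127) = 53
K: -1112 − 53 = -1165

-1165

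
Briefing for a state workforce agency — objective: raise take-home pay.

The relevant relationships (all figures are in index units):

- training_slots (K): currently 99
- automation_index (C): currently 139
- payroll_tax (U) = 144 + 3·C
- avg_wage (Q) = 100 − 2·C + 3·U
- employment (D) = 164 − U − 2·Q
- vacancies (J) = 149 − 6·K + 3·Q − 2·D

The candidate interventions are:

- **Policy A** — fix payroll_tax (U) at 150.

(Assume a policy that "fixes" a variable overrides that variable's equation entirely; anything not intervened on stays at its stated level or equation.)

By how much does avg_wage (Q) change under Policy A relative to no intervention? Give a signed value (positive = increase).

-1233

Baseline:
  C = 139
  U = 144 + 3·139 = 561
  Q = 100 − 2·139 + 3·561 = 1505
Policy A (U := 150):
  C = 139
  U = 150
  Q = 100 − 2·139 + 3·150 = 272
Change in Q: 272 − 1505 = -1233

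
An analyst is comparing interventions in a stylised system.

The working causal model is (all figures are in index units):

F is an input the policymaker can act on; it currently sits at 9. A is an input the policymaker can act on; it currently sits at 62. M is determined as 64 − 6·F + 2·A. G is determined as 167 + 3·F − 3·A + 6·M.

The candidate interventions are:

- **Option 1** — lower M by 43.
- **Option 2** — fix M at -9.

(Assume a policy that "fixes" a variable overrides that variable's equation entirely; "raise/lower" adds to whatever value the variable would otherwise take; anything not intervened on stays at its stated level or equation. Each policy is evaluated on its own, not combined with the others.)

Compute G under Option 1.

554

Option 1 (M − 43):
  F = 9
  A = 62
  M = 64 − 6·9 + 2·62 (−43 from intervention) = 91
  G = 167 + 3·9 − 3·62 + 6·91 = 554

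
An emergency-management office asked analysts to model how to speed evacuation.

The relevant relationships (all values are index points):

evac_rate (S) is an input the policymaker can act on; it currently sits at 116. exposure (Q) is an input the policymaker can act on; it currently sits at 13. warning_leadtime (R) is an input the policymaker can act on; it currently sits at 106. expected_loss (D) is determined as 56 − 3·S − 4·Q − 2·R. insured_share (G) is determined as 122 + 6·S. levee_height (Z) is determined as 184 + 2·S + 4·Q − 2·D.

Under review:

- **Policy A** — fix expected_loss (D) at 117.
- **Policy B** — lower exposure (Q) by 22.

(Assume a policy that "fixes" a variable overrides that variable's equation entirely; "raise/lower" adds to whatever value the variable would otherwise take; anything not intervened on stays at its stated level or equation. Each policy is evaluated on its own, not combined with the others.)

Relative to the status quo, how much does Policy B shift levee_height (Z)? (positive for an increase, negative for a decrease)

-264

Baseline:
  S = 116
  Q = 13
  R = 106
  D = 56 − 3·116 − 4·13 − 2·106 = -556
  Z = 184 + 2·116 + 4·13 − 2·(-556) = 1580
Policy B (Q − 22):
  S = 116
  Q = 13 − 22 = -9
  R = 106
  D = 56 − 3·116 − 4·(-9) − 2·106 = -468
  Z = 184 + 2·116 + 4·(-9) − 2·(-468) = 1316
Change in Z: 1316 − 1580 = -264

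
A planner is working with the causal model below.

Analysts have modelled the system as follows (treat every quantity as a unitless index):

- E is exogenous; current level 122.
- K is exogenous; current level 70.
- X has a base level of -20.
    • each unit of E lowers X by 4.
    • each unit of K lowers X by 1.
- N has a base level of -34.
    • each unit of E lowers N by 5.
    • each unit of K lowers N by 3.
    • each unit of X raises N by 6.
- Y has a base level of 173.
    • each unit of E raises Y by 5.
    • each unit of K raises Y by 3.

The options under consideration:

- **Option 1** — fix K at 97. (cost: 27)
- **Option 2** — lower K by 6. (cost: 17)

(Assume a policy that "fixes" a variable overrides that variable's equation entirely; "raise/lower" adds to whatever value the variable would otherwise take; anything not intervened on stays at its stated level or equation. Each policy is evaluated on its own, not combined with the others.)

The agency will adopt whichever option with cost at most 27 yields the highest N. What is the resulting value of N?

Option 1 (K := 97):
  E = 122
  K = 97
  X = -20 − 4·122 − 97 = -605
  N = -34 − 5·122 − 3·97 + 6·(-605) = -4565
Option 2 (K − 6):
  E = 122
  K = 70 − 6 = 64
  X = -20 − 4·122 − 64 = -572
  N = -34 − 5·122 − 3·64 + 6·(-572) = -4268
Comparing — Option 1: N=-4565, Option 2: N=-4268. Highest is -4268 (Option 2).

-4268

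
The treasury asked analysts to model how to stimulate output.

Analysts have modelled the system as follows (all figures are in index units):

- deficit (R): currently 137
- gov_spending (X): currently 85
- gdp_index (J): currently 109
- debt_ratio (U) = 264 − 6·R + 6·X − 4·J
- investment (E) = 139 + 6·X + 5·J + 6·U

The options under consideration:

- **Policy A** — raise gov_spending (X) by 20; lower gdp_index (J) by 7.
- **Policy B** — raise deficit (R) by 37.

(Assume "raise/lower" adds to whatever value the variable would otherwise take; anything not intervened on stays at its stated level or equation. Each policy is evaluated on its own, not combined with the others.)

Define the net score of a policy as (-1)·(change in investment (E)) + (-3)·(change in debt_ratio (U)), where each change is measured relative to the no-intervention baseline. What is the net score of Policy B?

Baseline:
  R = 137
  X = 85
  J = 109
  U = 264 − 6·137 + 6·85 − 4·109 = -484
  E = 139 + 6·85 + 5·109 + 6·(-484) = -1710
Policy B (R + 37):
  R = 137 + 37 = 174
  X = 85
  J = 109
  U = 264 − 6·174 + 6·85 − 4·109 = -706
  E = 139 + 6·85 + 5·109 + 6·(-706) = -3042
ΔE = -3042 − (-1710) = -1332; ΔU = -706 − (-484) = -222
Score = (-1)·(-1332) + (-3)·(-222) = 1998

1998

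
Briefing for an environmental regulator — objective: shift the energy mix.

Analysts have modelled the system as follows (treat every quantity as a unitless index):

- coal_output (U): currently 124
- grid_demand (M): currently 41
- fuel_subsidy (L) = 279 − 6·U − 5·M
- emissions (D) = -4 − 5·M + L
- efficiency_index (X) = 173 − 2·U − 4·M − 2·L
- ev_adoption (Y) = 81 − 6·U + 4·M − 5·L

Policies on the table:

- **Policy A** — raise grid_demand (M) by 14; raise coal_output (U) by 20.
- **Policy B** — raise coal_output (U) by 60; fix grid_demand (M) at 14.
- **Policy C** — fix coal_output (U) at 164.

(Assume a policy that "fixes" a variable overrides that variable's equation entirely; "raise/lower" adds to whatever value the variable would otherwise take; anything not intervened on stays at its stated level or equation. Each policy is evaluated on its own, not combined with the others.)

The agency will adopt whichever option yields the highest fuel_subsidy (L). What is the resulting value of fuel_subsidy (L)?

-860

Policy A (M + 14, U + 20):
  U = 124 + 20 = 144
  M = 41 + 14 = 55
  L = 279 − 6·144 − 5·55 = -860
Policy B (U + 60, M := 14):
  U = 124 + 60 = 184
  M = 14
  L = 279 − 6·184 − 5·14 = -895
Policy C (U := 164):
  U = 164
  M = 41
  L = 279 − 6·164 − 5·41 = -910
Comparing — Policy A: L=-860, Policy B: L=-895, Policy C: L=-910. Highest is -860 (Policy A).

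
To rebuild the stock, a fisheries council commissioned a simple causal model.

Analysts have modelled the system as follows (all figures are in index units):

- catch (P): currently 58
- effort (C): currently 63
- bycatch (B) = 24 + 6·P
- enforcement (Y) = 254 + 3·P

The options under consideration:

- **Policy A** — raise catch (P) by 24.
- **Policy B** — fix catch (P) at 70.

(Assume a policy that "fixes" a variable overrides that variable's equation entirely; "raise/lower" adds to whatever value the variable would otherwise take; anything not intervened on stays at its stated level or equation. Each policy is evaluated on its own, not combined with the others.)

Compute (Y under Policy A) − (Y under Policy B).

36

Policy A (P + 24):
  P = 58 + 24 = 82
  Y = 254 + 3·82 = 500
Policy B (P := 70):
  P = 70
  Y = 254 + 3·70 = 464
Y: 500 − 464 = 36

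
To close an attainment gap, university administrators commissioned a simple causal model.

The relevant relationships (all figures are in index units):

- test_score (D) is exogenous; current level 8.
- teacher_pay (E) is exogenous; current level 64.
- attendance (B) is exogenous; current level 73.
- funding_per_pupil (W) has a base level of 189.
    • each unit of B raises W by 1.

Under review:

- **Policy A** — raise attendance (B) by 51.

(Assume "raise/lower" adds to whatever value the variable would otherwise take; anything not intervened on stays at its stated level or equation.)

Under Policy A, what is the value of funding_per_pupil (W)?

Policy A (B + 51):
  B = 73 + 51 = 124
  W = 189 + 124 = 313

313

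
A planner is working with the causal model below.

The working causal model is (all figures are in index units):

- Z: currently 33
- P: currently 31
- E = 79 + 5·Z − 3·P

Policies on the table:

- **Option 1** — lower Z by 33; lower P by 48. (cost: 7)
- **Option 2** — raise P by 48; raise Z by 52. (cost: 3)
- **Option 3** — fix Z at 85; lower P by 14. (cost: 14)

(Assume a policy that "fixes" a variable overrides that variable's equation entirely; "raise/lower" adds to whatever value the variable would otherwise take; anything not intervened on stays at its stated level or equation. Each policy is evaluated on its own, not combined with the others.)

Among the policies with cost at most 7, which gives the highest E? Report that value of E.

267

Option 1 (Z − 33, P − 48):
  Z = 33 − 33 = 0
  P = 31 − 48 = -17
  E = 79 + 5·0 − 3·(-17) = 130
Option 2 (P + 48, Z + 52):
  Z = 33 + 52 = 85
  P = 31 + 48 = 79
  E = 79 + 5·85 − 3·79 = 267
Comparing — Option 1: E=130, Option 2: E=267. Highest is 267 (Option 2).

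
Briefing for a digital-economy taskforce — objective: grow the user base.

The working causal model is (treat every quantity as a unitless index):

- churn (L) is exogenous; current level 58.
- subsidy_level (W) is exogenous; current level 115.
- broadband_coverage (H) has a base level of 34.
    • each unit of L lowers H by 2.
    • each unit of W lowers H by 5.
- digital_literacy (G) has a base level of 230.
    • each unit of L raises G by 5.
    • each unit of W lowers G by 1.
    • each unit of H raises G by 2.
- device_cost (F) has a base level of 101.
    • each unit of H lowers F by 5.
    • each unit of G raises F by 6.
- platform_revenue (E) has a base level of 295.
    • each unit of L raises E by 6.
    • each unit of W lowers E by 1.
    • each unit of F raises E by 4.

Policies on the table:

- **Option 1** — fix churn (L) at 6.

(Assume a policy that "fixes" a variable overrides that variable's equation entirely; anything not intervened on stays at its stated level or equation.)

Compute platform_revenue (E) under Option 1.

-11384

Option 1 (L := 6):
  L = 6
  W = 115
  H = 34 − 2·6 − 5·115 = -553
  G = 230 + 5·6 − 115 + 2·(-553) = -961
  F = 101 − 5·(-553) + 6·(-961) = -2900
  E = 295 + 6·6 − 115 + 4·(-2900) = -11384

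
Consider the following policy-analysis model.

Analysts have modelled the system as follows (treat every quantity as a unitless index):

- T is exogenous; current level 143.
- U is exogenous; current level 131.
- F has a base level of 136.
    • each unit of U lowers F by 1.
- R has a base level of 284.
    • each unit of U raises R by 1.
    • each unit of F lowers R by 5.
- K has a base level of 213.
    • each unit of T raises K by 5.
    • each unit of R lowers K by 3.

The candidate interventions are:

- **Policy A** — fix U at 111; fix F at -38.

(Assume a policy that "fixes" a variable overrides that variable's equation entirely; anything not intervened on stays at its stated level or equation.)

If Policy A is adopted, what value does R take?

Policy A (U := 111, F := -38):
  U = 111
  F = -38
  R = 284 + 111 − 5·(-38) = 585

585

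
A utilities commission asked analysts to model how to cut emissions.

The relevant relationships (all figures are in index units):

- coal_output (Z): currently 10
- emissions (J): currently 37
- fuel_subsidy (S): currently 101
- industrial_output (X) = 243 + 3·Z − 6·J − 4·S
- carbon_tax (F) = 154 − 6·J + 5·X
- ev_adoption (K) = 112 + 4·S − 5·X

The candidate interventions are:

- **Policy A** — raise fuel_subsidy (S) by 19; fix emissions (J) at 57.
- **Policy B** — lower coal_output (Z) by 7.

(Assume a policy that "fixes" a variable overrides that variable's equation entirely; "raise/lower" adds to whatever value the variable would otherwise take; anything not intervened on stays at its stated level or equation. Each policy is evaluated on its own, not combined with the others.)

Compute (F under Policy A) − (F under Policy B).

-995

Policy A (S + 19, J := 57):
  Z = 10
  J = 57
  S = 101 + 19 = 120
  X = 243 + 3·10 − 6·57 − 4·120 = -549
  F = 154 − 6·57 + 5·(-549) = -2933
Policy B (Z − 7):
  Z = 10 − 7 = 3
  J = 37
  S = 101
  X = 243 + 3·3 − 6·37 − 4·101 = -374
  F = 154 − 6·37 + 5·(-374) = -1938
F: -2933 − (-1938) = -995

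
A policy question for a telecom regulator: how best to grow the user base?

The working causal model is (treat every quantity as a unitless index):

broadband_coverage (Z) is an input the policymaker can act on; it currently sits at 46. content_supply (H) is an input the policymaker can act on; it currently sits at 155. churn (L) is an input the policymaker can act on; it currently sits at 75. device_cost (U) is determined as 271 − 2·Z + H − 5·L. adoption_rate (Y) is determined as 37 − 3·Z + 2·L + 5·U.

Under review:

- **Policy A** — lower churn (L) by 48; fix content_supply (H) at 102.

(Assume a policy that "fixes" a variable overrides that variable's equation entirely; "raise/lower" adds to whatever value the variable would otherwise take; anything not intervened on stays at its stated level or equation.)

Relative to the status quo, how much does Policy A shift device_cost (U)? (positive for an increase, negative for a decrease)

187

Baseline:
  Z = 46
  H = 155
  L = 75
  U = 271 − 2·46 + 155 − 5·75 = -41
Policy A (L − 48, H := 102):
  Z = 46
  H = 102
  L = 75 − 48 = 27
  U = 271 − 2·46 + 102 − 5·27 = 146
Change in U: 146 − (-41) = 187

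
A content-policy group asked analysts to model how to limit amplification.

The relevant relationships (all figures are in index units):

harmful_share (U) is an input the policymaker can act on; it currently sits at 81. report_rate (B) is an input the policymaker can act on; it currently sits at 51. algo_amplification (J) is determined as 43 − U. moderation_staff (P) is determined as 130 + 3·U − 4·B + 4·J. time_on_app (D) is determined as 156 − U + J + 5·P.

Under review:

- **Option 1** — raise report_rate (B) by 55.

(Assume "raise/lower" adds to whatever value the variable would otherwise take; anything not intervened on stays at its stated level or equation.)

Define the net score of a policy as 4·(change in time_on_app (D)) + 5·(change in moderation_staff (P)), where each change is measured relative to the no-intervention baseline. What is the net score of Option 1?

Baseline:
  U = 81
  B = 51
  J = 43 − 81 = -38
  P = 130 + 3·81 − 4·51 + 4·(-38) = 17
  D = 156 − 81 + (-38) + 5·17 = 122
Option 1 (B + 55):
  U = 81
  B = 51 + 55 = 106
  J = 43 − 81 = -38
  P = 130 + 3·81 − 4·106 + 4·(-38) = -203
  D = 156 − 81 + (-38) + 5·(-203) = -978
ΔD = -978 − 122 = -1100; ΔP = -203 − 17 = -220
Score = 4·(-1100) + 5·(-220) = -5500

-5500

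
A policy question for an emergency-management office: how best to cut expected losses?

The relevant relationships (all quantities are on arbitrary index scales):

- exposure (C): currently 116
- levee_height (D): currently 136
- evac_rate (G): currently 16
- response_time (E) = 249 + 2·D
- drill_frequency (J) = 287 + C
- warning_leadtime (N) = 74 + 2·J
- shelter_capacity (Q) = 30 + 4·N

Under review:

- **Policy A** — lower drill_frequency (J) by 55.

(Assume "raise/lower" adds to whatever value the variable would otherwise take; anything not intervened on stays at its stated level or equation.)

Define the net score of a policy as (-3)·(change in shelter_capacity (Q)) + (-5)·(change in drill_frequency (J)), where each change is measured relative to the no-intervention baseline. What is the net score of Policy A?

1595

Baseline:
  C = 116
  J = 287 + 116 = 403
  N = 74 + 2·403 = 880
  Q = 30 + 4·880 = 3550
Policy A (J − 55):
  C = 116
  J = 287 + 116 (−55 from intervention) = 348
  N = 74 + 2·348 = 770
  Q = 30 + 4·770 = 3110
ΔQ = 3110 − 3550 = -440; ΔJ = 348 − 403 = -55
Score = (-3)·(-440) + (-5)·(-55) = 1595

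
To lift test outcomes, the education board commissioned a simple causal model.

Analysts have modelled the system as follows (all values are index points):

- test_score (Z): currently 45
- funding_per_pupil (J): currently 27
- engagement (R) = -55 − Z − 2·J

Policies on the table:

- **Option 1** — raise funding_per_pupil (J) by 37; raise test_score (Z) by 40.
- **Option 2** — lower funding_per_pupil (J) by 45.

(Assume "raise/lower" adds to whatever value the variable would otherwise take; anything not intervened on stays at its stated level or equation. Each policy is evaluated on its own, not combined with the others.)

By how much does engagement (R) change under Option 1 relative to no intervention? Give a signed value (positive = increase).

-114

Baseline:
  Z = 45
  J = 27
  R = -55 − 45 − 2·27 = -154
Option 1 (J + 37, Z + 40):
  Z = 45 + 40 = 85
  J = 27 + 37 = 64
  R = -55 − 85 − 2·64 = -268
Change in R: -268 − (-154) = -114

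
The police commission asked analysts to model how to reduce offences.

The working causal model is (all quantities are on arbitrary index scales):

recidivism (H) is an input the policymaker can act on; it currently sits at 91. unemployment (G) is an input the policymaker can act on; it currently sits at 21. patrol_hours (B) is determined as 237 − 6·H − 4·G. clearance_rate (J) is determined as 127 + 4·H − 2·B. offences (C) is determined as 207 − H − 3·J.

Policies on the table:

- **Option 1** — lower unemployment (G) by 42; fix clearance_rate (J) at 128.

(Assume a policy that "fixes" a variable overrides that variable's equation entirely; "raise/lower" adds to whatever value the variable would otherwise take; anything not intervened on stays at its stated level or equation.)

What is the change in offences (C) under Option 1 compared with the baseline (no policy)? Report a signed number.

Baseline:
  H = 91
  G = 21
  B = 237 − 6·91 − 4·21 = -393
  J = 127 + 4·91 − 2·(-393) = 1277
  C = 207 − 91 − 3·1277 = -3715
Option 1 (G − 42, J := 128):
  H = 91
  G = 21 − 42 = -21
  B = 237 − 6·91 − 4·(-21) = -225
  J = 128
  C = 207 − 91 − 3·128 = -268
Change in C: -268 − (-3715) = 3447

3447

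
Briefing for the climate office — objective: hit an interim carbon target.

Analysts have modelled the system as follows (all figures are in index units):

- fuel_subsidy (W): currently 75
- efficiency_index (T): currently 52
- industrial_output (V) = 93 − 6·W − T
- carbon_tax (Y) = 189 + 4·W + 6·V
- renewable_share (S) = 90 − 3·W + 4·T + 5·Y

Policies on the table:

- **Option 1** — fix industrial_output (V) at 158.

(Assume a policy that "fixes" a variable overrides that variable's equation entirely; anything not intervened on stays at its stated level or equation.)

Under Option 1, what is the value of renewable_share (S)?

Option 1 (V := 158):
  W = 75
  T = 52
  V = 158
  Y = 189 + 4·75 + 6·158 = 1437
  S = 90 − 3·75 + 4·52 + 5·1437 = 7258

7258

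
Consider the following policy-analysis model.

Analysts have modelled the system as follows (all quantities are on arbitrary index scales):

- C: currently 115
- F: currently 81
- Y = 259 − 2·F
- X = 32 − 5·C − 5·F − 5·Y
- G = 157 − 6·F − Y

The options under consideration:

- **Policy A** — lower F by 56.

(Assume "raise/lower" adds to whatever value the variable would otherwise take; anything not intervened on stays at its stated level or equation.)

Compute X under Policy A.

-1713

Policy A (F − 56):
  C = 115
  F = 81 − 56 = 25
  Y = 259 − 2·25 = 209
  X = 32 − 5·115 − 5·25 − 5·209 = -1713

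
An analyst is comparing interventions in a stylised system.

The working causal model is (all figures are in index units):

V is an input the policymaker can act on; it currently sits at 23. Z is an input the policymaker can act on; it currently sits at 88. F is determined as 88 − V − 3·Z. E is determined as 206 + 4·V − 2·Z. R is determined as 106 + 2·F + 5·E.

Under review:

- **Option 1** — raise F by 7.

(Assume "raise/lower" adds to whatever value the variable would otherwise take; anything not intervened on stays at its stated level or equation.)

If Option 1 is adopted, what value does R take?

332

Option 1 (F + 7):
  V = 23
  Z = 88
  F = 88 − 23 − 3·88 (+7 from intervention) = -192
  E = 206 + 4·23 − 2·88 = 122
  R = 106 + 2·(-192) + 5·122 = 332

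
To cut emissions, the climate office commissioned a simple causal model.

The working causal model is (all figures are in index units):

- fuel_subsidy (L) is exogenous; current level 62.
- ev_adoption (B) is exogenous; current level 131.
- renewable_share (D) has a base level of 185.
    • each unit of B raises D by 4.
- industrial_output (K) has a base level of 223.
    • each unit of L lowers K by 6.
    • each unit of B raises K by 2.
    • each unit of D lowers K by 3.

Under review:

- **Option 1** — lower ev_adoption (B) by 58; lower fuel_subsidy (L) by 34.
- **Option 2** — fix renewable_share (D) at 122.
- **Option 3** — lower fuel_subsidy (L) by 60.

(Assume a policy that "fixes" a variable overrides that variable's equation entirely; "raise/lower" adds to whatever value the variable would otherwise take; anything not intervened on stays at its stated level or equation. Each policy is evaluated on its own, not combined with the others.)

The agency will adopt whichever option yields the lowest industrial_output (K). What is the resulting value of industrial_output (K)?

-1654

Option 1 (B − 58, L − 34):
  L = 62 − 34 = 28
  B = 131 − 58 = 73
  D = 185 + 4·73 = 477
  K = 223 − 6·28 + 2·73 − 3·477 = -1230
Option 2 (D := 122):
  L = 62
  B = 131
  D = 122
  K = 223 − 6·62 + 2·131 − 3·122 = -253
Option 3 (L − 60):
  L = 62 − 60 = 2
  B = 131
  D = 185 + 4·131 = 709
  K = 223 − 6·2 + 2·131 − 3·709 = -1654
Comparing — Option 1: K=-1230, Option 2: K=-253, Option 3: K=-1654. Lowest is -1654 (Option 3).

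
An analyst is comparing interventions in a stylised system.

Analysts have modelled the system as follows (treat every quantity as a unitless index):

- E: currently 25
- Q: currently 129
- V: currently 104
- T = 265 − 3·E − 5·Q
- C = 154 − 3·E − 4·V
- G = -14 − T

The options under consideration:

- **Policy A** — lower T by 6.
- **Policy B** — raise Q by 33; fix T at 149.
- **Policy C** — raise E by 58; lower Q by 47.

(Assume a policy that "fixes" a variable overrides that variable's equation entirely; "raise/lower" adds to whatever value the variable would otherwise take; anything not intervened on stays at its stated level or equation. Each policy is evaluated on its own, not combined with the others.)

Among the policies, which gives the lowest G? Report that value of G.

Policy A (T − 6):
  E = 25
  Q = 129
  T = 265 − 3·25 − 5·129 (−6 from intervention) = -461
  G = -14 − (-461) = 447
Policy B (Q + 33, T := 149):
  E = 25
  Q = 129 + 33 = 162
  T = 149
  G = -14 − 149 = -163
Policy C (E + 58, Q − 47):
  E = 25 + 58 = 83
  Q = 129 − 47 = 82
  T = 265 − 3·83 − 5·82 = -394
  G = -14 − (-394) = 380
Comparing — Policy A: G=447, Policy B: G=-163, Policy C: G=380. Lowest is -163 (Policy B).

-163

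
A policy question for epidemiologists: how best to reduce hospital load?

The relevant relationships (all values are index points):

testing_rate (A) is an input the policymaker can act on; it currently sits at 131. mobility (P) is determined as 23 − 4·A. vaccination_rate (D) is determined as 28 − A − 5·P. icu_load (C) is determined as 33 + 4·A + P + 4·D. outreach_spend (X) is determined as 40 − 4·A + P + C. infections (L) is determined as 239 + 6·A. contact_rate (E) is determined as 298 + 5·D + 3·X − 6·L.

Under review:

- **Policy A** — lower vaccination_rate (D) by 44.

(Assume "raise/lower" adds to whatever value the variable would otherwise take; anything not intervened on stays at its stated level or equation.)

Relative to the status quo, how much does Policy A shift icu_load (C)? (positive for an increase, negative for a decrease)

-176

Baseline:
  A = 131
  P = 23 − 4·131 = -501
  D = 28 − 131 − 5·(-501) = 2402
  C = 33 + 4·131 + (-501) + 4·2402 = 9664
Policy A (D − 44):
  A = 131
  P = 23 − 4·131 = -501
  D = 28 − 131 − 5·(-501) (−44 from intervention) = 2358
  C = 33 + 4·131 + (-501) + 4·2358 = 9488
Change in C: 9488 − 9664 = -176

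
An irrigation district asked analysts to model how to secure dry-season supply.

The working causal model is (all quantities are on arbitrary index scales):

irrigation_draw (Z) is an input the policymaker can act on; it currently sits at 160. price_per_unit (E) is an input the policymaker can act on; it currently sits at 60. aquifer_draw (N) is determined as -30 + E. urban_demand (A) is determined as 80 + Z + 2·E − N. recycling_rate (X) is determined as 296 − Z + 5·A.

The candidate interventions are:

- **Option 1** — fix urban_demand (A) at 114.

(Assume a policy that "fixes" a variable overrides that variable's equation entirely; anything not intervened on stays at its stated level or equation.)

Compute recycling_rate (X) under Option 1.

706

Option 1 (A := 114):
  Z = 160
  E = 60
  N = -30 + 60 = 30
  A = 114
  X = 296 − 160 + 5·114 = 706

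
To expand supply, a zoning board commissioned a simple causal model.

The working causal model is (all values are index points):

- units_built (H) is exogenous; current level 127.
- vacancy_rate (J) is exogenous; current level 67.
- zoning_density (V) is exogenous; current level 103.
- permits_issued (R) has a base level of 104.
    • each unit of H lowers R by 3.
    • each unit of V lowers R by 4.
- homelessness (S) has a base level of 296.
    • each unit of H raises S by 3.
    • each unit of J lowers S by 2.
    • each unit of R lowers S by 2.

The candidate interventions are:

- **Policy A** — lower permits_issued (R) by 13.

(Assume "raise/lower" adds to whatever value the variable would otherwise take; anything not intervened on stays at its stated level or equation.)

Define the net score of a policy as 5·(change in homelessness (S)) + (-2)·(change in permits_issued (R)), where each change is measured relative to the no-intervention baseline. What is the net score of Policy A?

156

Baseline:
  H = 127
  J = 67
  V = 103
  R = 104 − 3·127 − 4·103 = -689
  S = 296 + 3·127 − 2·67 − 2·(-689) = 1921
Policy A (R − 13):
  H = 127
  J = 67
  V = 103
  R = 104 − 3·127 − 4·103 (−13 from intervention) = -702
  S = 296 + 3·127 − 2·67 − 2·(-702) = 1947
ΔS = 1947 − 1921 = 26; ΔR = -702 − (-689) = -13
Score = 5·26 + (-2)·(-13) = 156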